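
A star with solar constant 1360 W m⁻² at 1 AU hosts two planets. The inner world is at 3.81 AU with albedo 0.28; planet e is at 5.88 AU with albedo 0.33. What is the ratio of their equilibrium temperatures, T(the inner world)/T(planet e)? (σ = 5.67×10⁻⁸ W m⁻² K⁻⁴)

T₁/T₂ ≈ 1.265

T_eq = [S₀(1−A)/(4σd²)]^(1/4), so T ∝ (1−A)^(1/4) / √d.
T₁ = [1360×0.72/(4×5.67×10⁻⁸×3.81²)]^(1/4) = 131.32 K.
T₂ = [1360×0.67/(4×5.67×10⁻⁸×5.88²)]^(1/4) = 103.83 K.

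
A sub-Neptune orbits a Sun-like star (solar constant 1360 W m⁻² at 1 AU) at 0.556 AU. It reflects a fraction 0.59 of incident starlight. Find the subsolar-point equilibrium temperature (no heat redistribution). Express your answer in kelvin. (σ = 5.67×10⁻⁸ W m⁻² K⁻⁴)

Flux at 0.556 AU: S = 1360/0.556² = 4400 W m⁻².
At the subsolar point the surface absorbs S(1−A) and emits σT⁴ per unit area — no factor of 4, since only the local patch is in balance.
T = [4400 × 0.41 / 5.67×10⁻⁸]^(1/4) = (3.18×10¹⁰)^(1/4) = 422 K.

T_ss ≈ 422 K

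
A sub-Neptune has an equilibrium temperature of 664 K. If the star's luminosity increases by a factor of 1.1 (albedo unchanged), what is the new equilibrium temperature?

T_eq ∝ L^(1/4) · d^(−1/2).
T′ = 664 × 1.1^(1/4) = 680 K.

T_eq ≈ 680 K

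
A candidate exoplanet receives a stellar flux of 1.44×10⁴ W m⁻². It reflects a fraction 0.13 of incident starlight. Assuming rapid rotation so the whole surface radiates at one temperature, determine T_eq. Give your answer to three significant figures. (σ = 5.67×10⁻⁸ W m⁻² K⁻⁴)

Energy balance: absorbed = emitted ⇒ πR²·S(1−A) = 4πR²·σT_eq⁴, so T_eq⁴ = S(1−A)/(4σ).
T_eq = [1.44×10⁴ × 0.87 / (4 × 5.67×10⁻⁸)]^(1/4) = (5.52×10¹⁰)^(1/4) = 485 K.

T_eq ≈ 485 K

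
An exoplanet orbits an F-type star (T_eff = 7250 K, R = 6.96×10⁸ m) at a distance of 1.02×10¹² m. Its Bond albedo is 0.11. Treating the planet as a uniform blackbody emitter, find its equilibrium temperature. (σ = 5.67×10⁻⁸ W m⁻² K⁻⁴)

L = 4πR_⋆²σT_⋆⁴ = 4π(6.96×10⁸)² × 5.67×10⁻⁸ × (7250)⁴ = 9.54×10²⁶ W.
S = L/(4πd²) = 72.9 W m⁻².
Energy balance: absorbed = emitted ⇒ πR²·S(1−A) = 4πR²·σT_eq⁴, so T_eq⁴ = S(1−A)/(4σ).
T_eq = [72.9 × 0.89 / (4 × 5.67×10⁻⁸)]^(1/4) = (2.86×10⁸)^(1/4) = 130 K.

T_eq ≈ 130 K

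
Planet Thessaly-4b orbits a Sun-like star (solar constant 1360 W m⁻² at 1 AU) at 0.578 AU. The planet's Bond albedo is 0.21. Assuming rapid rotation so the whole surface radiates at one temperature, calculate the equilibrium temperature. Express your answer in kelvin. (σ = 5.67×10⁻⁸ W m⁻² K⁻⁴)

Flux at 0.578 AU: S = 1360/0.578² = 4070 W m⁻².
Energy balance: absorbed = emitted ⇒ πR²·S(1−A) = 4πR²·σT_eq⁴, so T_eq⁴ = S(1−A)/(4σ).
T_eq = [4070 × 0.79 / (4 × 5.67×10⁻⁸)]^(1/4) = (1.42×10¹⁰)^(1/4) = 345 K.

T_eq ≈ 345 K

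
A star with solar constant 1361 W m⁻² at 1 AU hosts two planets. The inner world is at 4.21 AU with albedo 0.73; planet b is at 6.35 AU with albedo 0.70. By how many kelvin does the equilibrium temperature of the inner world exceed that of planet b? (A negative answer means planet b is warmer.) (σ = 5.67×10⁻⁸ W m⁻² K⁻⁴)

T_eq = [S₀(1−A)/(4σd²)]^(1/4), so T ∝ (1−A)^(1/4) / √d.
T₁ = [1361×0.27/(4×5.67×10⁻⁸×4.21²)]^(1/4) = 97.78 K.
T₂ = [1361×0.30/(4×5.67×10⁻⁸×6.35²)]^(1/4) = 81.74 K.

ΔT ≈ 16.0 K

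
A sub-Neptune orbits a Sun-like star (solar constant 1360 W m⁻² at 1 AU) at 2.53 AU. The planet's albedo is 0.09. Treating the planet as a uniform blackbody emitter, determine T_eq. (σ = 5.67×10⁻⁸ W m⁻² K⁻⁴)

Flux at 2.53 AU: S = 1360/2.53² = 212 W m⁻².
Energy balance: absorbed = emitted ⇒ πR²·S(1−A) = 4πR²·σT_eq⁴, so T_eq⁴ = S(1−A)/(4σ).
T_eq = [212 × 0.91 / (4 × 5.67×10⁻⁸)]^(1/4) = (8.53×10⁸)^(1/4) = 171 K.

T_eq ≈ 171 K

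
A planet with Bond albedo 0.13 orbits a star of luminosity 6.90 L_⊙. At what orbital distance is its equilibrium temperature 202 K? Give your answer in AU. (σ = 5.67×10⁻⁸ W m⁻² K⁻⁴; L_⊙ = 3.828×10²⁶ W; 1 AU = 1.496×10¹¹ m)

L = 6.90 × 3.828×10²⁶ = 2.64×10²⁷ W.
From T_eq⁴ = L(1−A)/(16πσd²): d = √[L(1−A)/(16πσT_eq⁴)].
d = √[2.64×10²⁷ × 0.87 / (16π × 5.67×10⁻⁸ × (202)⁴)] = 6.96×10¹¹ m = 4.65 AU.

d ≈ 4.65 AU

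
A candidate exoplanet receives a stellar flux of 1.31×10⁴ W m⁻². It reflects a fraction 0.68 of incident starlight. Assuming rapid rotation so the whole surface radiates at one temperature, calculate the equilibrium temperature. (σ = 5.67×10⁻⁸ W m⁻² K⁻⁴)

T_eq ≈ 369 K

Energy balance: absorbed = emitted ⇒ πR²·S(1−A) = 4πR²·σT_eq⁴, so T_eq⁴ = S(1−A)/(4σ).
T_eq = [1.31×10⁴ × 0.32 / (4 × 5.67×10⁻⁸)]^(1/4) = (1.85×10¹⁰)^(1/4) = 369 K.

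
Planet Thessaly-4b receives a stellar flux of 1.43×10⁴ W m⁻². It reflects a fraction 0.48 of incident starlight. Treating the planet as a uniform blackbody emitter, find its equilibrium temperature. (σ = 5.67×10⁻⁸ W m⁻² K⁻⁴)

Energy balance: absorbed = emitted ⇒ πR²·S(1−A) = 4πR²·σT_eq⁴, so T_eq⁴ = S(1−A)/(4σ).
T_eq = [1.43×10⁴ × 0.52 / (4 × 5.67×10⁻⁸)]^(1/4) = (3.28×10¹⁰)^(1/4) = 426 K.

T_eq ≈ 426 K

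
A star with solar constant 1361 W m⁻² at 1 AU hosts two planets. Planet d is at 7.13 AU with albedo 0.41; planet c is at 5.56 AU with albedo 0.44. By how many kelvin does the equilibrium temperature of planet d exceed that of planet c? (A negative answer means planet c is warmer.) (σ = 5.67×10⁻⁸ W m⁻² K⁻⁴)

T_eq = [S₀(1−A)/(4σd²)]^(1/4), so T ∝ (1−A)^(1/4) / √d.
T₁ = [1361×0.59/(4×5.67×10⁻⁸×7.13²)]^(1/4) = 91.35 K.
T₂ = [1361×0.56/(4×5.67×10⁻⁸×5.56²)]^(1/4) = 102.11 K.

ΔT ≈ -10.8 K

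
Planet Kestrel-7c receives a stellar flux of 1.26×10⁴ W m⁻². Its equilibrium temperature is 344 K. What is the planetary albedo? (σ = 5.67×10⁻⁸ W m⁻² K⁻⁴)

From T_eq⁴ = S(1−A)/(4σ): 1−A = 4σT_eq⁴/S.
1−A = 4 × 5.67×10⁻⁸ × (344)⁴ / 1.26×10⁴ = 0.252.

A ≈ 0.75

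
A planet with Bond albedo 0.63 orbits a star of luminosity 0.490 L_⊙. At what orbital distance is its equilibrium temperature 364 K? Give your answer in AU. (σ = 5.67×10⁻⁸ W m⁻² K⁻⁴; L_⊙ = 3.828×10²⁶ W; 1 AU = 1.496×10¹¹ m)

d ≈ 0.249 AU

L = 0.490 × 3.828×10²⁶ = 1.88×10²⁶ W.
From T_eq⁴ = L(1−A)/(16πσd²): d = √[L(1−A)/(16πσT_eq⁴)].
d = √[1.88×10²⁶ × 0.37 / (16π × 5.67×10⁻⁸ × (364)⁴)] = 3.72×10¹⁰ m = 0.249 AU.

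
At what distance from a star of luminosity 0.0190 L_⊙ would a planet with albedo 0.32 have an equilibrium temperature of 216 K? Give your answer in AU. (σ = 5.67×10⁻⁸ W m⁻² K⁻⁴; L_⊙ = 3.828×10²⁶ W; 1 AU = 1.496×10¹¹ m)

L = 0.0190 × 3.828×10²⁶ = 7.27×10²⁴ W.
From T_eq⁴ = L(1−A)/(16πσd²): d = √[L(1−A)/(16πσT_eq⁴)].
d = √[7.27×10²⁴ × 0.68 / (16π × 5.67×10⁻⁸ × (216)⁴)] = 2.82×10¹⁰ m = 0.189 AU.

d ≈ 0.189 AU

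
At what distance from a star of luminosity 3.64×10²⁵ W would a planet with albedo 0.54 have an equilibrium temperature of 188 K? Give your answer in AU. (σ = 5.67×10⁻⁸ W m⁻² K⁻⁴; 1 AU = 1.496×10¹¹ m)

d ≈ 0.458 AU

From T_eq⁴ = L(1−A)/(16πσd²): d = √[L(1−A)/(16πσT_eq⁴)].
d = √[3.64×10²⁵ × 0.46 / (16π × 5.67×10⁻⁸ × (188)⁴)] = 6.86×10¹⁰ m = 0.458 AU.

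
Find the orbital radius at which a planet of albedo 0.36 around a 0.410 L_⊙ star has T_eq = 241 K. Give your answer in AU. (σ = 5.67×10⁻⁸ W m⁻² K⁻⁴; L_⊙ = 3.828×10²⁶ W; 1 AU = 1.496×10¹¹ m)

d ≈ 0.683 AU

L = 0.410 × 3.828×10²⁶ = 1.57×10²⁶ W.
From T_eq⁴ = L(1−A)/(16πσd²): d = √[L(1−A)/(16πσT_eq⁴)].
d = √[1.57×10²⁶ × 0.64 / (16π × 5.67×10⁻⁸ × (241)⁴)] = 1.02×10¹¹ m = 0.683 AU.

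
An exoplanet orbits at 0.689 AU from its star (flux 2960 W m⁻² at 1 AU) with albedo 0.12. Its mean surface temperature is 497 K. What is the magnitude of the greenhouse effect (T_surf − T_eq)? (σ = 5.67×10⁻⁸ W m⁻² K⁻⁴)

ΔT ≈ 102.6 K

S = 2960/0.689² = 6235 W m⁻².
T_eq = [S(1−A)/(4σ)]^(1/4) = [6235×0.88/(4×5.67×10⁻⁸)]^(1/4) = 394.4 K.
ΔT = T_surf − T_eq = 497 − 394.4.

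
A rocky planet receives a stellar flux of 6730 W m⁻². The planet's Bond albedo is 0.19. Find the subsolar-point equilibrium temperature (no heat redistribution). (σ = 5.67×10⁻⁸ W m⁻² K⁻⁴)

At the subsolar point the surface absorbs S(1−A) and emits σT⁴ per unit area — no factor of 4, since only the local patch is in balance.
T = [6730 × 0.81 / 5.67×10⁻⁸]^(1/4) = (9.61×10¹⁰)^(1/4) = 557 K.

T_ss ≈ 557 K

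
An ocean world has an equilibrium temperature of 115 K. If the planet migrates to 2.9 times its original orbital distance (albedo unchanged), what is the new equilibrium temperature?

T_eq ≈ 67.5 K

T_eq ∝ L^(1/4) · d^(−1/2).
T′ = 115 / 2.9^(1/2) = 67.5 K.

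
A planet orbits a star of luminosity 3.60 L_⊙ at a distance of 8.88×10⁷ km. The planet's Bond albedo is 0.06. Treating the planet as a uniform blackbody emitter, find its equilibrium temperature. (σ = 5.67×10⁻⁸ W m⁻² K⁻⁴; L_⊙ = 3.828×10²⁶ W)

T_eq ≈ 490 K

d = 8.88×10⁷ km = 8.88×10¹⁰ m.
L = 3.60 × 3.828×10²⁶ = 1.38×10²⁷ W.
Flux: S = L/(4πd²) = 1.38×10²⁷/(4π×(8.88×10¹⁰)²) = 1.39×10⁴ W m⁻².
Energy balance: absorbed = emitted ⇒ πR²·S(1−A) = 4πR²·σT_eq⁴, so T_eq⁴ = S(1−A)/(4σ).
T_eq = [1.39×10⁴ × 0.94 / (4 × 5.67×10⁻⁸)]^(1/4) = (5.76×10¹⁰)^(1/4) = 490 K.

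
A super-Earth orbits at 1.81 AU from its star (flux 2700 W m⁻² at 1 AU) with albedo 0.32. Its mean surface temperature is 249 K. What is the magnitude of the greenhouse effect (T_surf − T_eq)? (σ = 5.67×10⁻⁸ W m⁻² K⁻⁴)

ΔT ≈ 26.0 K

S = 2700/1.81² = 824.2 W m⁻².
T_eq = [S(1−A)/(4σ)]^(1/4) = [824.2×0.68/(4×5.67×10⁻⁸)]^(1/4) = 223.0 K.
ΔT = T_surf − T_eq = 249 − 223.0.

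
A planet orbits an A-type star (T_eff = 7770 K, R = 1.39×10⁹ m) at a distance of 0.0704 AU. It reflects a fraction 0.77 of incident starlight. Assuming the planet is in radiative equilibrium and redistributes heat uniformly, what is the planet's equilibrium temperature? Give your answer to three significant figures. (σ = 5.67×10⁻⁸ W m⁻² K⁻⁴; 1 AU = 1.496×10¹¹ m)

T_eq ≈ 1380 K

d = 0.0704 AU = 1.05×10¹⁰ m.
L = 4πR_⋆²σT_⋆⁴ = 4π(1.39×10⁹)² × 5.67×10⁻⁸ × (7770)⁴ = 5.02×10²⁷ W.
S = L/(4πd²) = 3.60×10⁶ W m⁻².
Energy balance: absorbed = emitted ⇒ πR²·S(1−A) = 4πR²·σT_eq⁴, so T_eq⁴ = S(1−A)/(4σ).
T_eq = [3.60×10⁶ × 0.23 / (4 × 5.67×10⁻⁸)]^(1/4) = (3.65×10¹²)^(1/4) = 1380 K.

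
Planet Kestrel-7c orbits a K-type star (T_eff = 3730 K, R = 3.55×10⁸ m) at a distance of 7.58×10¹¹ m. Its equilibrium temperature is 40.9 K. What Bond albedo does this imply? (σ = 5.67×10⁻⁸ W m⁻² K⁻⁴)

L = 4πR_⋆²σT_⋆⁴ = 4π(3.55×10⁸)² × 5.67×10⁻⁸ × (3730)⁴ = 1.74×10²⁵ W.
S = L/(4πd²) = 2.41 W m⁻².
From T_eq⁴ = S(1−A)/(4σ): 1−A = 4σT_eq⁴/S.
1−A = 4 × 5.67×10⁻⁸ × (40.9)⁴ / 2.41 = 0.264.

A ≈ 0.74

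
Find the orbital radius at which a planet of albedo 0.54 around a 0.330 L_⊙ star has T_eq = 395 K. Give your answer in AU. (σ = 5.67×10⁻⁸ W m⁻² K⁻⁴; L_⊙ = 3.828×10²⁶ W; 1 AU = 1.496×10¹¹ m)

d ≈ 0.193 AU

L = 0.330 × 3.828×10²⁶ = 1.26×10²⁶ W.
From T_eq⁴ = L(1−A)/(16πσd²): d = √[L(1−A)/(16πσT_eq⁴)].
d = √[1.26×10²⁶ × 0.46 / (16π × 5.67×10⁻⁸ × (395)⁴)] = 2.89×10¹⁰ m = 0.193 AU.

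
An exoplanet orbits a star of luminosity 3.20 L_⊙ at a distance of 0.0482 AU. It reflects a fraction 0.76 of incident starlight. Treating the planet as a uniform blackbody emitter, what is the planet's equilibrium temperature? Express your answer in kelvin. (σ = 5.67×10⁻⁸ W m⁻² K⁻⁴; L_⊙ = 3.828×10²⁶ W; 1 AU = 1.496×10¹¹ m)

d = 0.0482 AU = 7.21×10⁹ m.
L = 3.20 × 3.828×10²⁶ = 1.22×10²⁷ W.
Flux: S = L/(4πd²) = 1.22×10²⁷/(4π×(7.21×10⁹)²) = 1.87×10⁶ W m⁻².
Energy balance: absorbed = emitted ⇒ πR²·S(1−A) = 4πR²·σT_eq⁴, so T_eq⁴ = S(1−A)/(4σ).
T_eq = [1.87×10⁶ × 0.24 / (4 × 5.67×10⁻⁸)]^(1/4) = (1.98×10¹²)^(1/4) = 1190 K.

T_eq ≈ 1190 K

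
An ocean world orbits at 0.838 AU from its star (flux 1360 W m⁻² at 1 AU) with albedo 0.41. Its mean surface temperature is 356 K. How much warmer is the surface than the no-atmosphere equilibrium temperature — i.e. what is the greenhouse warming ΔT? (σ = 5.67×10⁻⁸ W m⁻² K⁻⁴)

S = 1360/0.838² = 1937 W m⁻².
T_eq = [S(1−A)/(4σ)]^(1/4) = [1937×0.59/(4×5.67×10⁻⁸)]^(1/4) = 266.4 K.
ΔT = T_surf − T_eq = 356 − 266.4.

ΔT ≈ 89.6 K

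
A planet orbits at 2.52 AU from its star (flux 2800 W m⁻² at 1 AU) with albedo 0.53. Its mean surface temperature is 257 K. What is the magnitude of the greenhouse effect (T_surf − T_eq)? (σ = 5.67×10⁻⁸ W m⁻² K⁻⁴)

S = 2800/2.52² = 440.9 W m⁻².
T_eq = [S(1−A)/(4σ)]^(1/4) = [440.9×0.47/(4×5.67×10⁻⁸)]^(1/4) = 173.9 K.
ΔT = T_surf − T_eq = 257 − 173.9.

ΔT ≈ 83.1 K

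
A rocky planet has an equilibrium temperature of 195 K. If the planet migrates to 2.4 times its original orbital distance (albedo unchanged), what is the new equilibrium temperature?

T_eq ∝ L^(1/4) · d^(−1/2).
T′ = 195 / 2.4^(1/2) = 126 K.

T_eq ≈ 126 K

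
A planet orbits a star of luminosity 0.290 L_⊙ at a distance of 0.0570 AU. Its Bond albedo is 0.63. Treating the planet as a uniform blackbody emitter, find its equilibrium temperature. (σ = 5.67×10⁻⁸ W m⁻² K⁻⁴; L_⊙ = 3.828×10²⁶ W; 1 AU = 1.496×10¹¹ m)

d = 0.0570 AU = 8.53×10⁹ m.
L = 0.290 × 3.828×10²⁶ = 1.11×10²⁶ W.
Flux: S = L/(4πd²) = 1.11×10²⁶/(4π×(8.53×10⁹)²) = 1.21×10⁵ W m⁻².
Energy balance: absorbed = emitted ⇒ πR²·S(1−A) = 4πR²·σT_eq⁴, so T_eq⁴ = S(1−A)/(4σ).
T_eq = [1.21×10⁵ × 0.37 / (4 × 5.67×10⁻⁸)]^(1/4) = (1.98×10¹¹)^(1/4) = 667 K.

T_eq ≈ 667 K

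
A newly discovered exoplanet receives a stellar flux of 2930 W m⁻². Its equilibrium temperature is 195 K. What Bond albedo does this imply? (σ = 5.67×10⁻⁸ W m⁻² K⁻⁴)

From T_eq⁴ = S(1−A)/(4σ): 1−A = 4σT_eq⁴/S.
1−A = 4 × 5.67×10⁻⁸ × (195)⁴ / 2930 = 0.112.

A ≈ 0.89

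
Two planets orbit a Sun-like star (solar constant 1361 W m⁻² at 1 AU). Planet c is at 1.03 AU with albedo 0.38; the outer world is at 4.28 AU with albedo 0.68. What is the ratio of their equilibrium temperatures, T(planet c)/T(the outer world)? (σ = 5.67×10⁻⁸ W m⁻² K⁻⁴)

T₁/T₂ ≈ 2.405

T_eq = [S₀(1−A)/(4σd²)]^(1/4), so T ∝ (1−A)^(1/4) / √d.
T₁ = [1361×0.62/(4×5.67×10⁻⁸×1.03²)]^(1/4) = 243.35 K.
T₂ = [1361×0.32/(4×5.67×10⁻⁸×4.28²)]^(1/4) = 101.19 K.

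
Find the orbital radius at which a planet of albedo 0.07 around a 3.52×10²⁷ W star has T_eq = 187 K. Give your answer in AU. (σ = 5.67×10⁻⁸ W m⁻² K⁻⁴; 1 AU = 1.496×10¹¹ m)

From T_eq⁴ = L(1−A)/(16πσd²): d = √[L(1−A)/(16πσT_eq⁴)].
d = √[3.52×10²⁷ × 0.93 / (16π × 5.67×10⁻⁸ × (187)⁴)] = 9.69×10¹¹ m = 6.48 AU.

d ≈ 6.48 AU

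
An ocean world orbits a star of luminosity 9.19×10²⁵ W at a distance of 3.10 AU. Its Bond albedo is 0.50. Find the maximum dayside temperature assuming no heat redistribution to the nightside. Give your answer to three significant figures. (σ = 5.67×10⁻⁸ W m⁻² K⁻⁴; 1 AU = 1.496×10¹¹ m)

d = 3.10 AU = 4.64×10¹¹ m.
Flux: S = L/(4πd²) = 9.19×10²⁵/(4π×(4.64×10¹¹)²) = 34.0 W m⁻².
With no redistribution each surface element balances locally: S(1−A) = σT⁴.
T = [34.0 × 0.50 / 5.67×10⁻⁸]^(1/4) = (3.00×10⁸)^(1/4) = 132 K.

T_ss ≈ 132 K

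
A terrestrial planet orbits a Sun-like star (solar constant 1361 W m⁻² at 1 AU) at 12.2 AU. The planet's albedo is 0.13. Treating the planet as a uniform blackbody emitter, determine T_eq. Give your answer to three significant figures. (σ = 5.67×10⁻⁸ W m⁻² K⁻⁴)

T_eq ≈ 77.0 K

Flux at 12.2 AU: S = 1361/12.2² = 9.14 W m⁻².
Energy balance: absorbed = emitted ⇒ πR²·S(1−A) = 4πR²·σT_eq⁴, so T_eq⁴ = S(1−A)/(4σ).
T_eq = [9.14 × 0.87 / (4 × 5.67×10⁻⁸)]^(1/4) = (3.51×10⁷)^(1/4) = 77.0 K.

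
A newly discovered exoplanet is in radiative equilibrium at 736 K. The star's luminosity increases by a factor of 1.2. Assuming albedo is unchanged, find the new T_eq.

T_eq ≈ 770 K

T_eq ∝ L^(1/4) · d^(−1/2).
T′ = 736 × 1.2^(1/4) = 770 K.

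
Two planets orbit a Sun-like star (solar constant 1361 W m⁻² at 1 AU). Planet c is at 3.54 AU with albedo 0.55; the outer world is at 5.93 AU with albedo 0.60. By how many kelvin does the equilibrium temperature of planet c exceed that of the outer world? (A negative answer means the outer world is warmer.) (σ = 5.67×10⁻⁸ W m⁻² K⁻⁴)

T_eq = [S₀(1−A)/(4σd²)]^(1/4), so T ∝ (1−A)^(1/4) / √d.
T₁ = [1361×0.45/(4×5.67×10⁻⁸×3.54²)]^(1/4) = 121.16 K.
T₂ = [1361×0.40/(4×5.67×10⁻⁸×5.93²)]^(1/4) = 90.90 K.

ΔT ≈ 30.3 K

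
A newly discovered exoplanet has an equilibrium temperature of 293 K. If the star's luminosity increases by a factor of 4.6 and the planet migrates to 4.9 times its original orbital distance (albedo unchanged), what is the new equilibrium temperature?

T_eq ∝ L^(1/4) · d^(−1/2).
T′ = 293 × 4.6^(1/4) / 4.9^(1/2) = 194 K.

T_eq ≈ 194 K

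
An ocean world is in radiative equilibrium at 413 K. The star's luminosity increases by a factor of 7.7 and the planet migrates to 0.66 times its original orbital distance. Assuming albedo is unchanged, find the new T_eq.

T_eq ≈ 847 K

T_eq ∝ L^(1/4) · d^(−1/2).
T′ = 413 × 7.7^(1/4) / 0.66^(1/2) = 847 K.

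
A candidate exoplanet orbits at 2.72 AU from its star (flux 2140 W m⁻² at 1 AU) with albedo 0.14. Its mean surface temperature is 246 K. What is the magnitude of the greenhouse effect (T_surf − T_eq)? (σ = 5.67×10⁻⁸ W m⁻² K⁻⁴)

ΔT ≈ 64.0 K

S = 2140/2.72² = 289.3 W m⁻².
T_eq = [S(1−A)/(4σ)]^(1/4) = [289.3×0.86/(4×5.67×10⁻⁸)]^(1/4) = 182.0 K.
ΔT = T_surf − T_eq = 246 − 182.0.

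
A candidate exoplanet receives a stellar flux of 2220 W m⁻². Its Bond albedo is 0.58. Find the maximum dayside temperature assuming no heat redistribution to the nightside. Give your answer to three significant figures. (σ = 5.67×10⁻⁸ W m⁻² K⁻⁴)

With no redistribution each surface element balances locally: S(1−A) = σT⁴.
T = [2220 × 0.42 / 5.67×10⁻⁸]^(1/4) = (1.64×10¹⁰)^(1/4) = 358 K.

T_ss ≈ 358 K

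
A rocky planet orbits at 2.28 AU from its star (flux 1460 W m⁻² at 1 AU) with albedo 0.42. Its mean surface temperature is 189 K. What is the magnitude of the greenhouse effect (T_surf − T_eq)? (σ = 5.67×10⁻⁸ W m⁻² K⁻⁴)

ΔT ≈ 25.3 K

S = 1460/2.28² = 280.9 W m⁻².
T_eq = [S(1−A)/(4σ)]^(1/4) = [280.9×0.58/(4×5.67×10⁻⁸)]^(1/4) = 163.7 K.
ΔT = T_surf − T_eq = 189 − 163.7.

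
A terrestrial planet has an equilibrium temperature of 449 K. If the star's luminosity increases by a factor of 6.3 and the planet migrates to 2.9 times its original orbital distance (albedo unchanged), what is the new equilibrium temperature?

T_eq ≈ 418 K

T_eq ∝ L^(1/4) · d^(−1/2).
T′ = 449 × 6.3^(1/4) / 2.9^(1/2) = 418 K.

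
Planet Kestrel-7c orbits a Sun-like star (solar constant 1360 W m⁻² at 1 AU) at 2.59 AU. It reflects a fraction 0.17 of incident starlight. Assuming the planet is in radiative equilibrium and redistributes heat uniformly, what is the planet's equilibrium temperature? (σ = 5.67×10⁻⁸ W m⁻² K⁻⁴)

Flux at 2.59 AU: S = 1360/2.59² = 203 W m⁻².
Energy balance: absorbed = emitted ⇒ πR²·S(1−A) = 4πR²·σT_eq⁴, so T_eq⁴ = S(1−A)/(4σ).
T_eq = [203 × 0.83 / (4 × 5.67×10⁻⁸)]^(1/4) = (7.42×10⁸)^(1/4) = 165 K.

T_eq ≈ 165 K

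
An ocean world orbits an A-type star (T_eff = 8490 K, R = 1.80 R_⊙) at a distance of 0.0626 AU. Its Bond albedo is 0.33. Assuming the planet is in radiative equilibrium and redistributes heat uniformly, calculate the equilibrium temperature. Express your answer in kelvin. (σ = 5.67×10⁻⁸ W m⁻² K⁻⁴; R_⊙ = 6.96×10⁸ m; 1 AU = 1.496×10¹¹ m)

R_⋆ = 1.80 × 6.96×10⁸ = 1.25×10⁹ m.
d = 0.0626 AU = 9.36×10⁹ m.
L = 4πR_⋆²σT_⋆⁴ = 4π(1.25×10⁹)² × 5.67×10⁻⁸ × (8490)⁴ = 5.81×10²⁷ W.
S = L/(4πd²) = 5.27×10⁶ W m⁻².
Energy balance: absorbed = emitted ⇒ πR²·S(1−A) = 4πR²·σT_eq⁴, so T_eq⁴ = S(1−A)/(4σ).
T_eq = [5.27×10⁶ × 0.67 / (4 × 5.67×10⁻⁸)]^(1/4) = (1.56×10¹³)^(1/4) = 1990 K.

T_eq ≈ 1990 K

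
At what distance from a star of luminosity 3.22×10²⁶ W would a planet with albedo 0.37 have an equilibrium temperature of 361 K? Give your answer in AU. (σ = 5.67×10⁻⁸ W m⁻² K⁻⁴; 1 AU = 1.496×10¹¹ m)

d ≈ 0.433 AU

From T_eq⁴ = L(1−A)/(16πσd²): d = √[L(1−A)/(16πσT_eq⁴)].
d = √[3.22×10²⁶ × 0.63 / (16π × 5.67×10⁻⁸ × (361)⁴)] = 6.47×10¹⁰ m = 0.433 AU.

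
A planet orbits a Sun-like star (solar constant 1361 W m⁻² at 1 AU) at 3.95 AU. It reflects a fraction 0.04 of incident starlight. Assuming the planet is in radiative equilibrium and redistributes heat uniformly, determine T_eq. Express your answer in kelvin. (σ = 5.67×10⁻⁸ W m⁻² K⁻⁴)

T_eq ≈ 139 K

Flux at 3.95 AU: S = 1361/3.95² = 87.2 W m⁻².
Energy balance: absorbed = emitted ⇒ πR²·S(1−A) = 4πR²·σT_eq⁴, so T_eq⁴ = S(1−A)/(4σ).
T_eq = [87.2 × 0.96 / (4 × 5.67×10⁻⁸)]^(1/4) = (3.69×10⁸)^(1/4) = 139 K.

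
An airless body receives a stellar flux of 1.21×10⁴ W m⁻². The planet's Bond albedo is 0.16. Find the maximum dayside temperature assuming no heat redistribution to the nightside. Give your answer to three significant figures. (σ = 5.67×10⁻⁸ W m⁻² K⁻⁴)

T_ss ≈ 651 K

With no redistribution each surface element balances locally: S(1−A) = σT⁴.
T = [1.21×10⁴ × 0.84 / 5.67×10⁻⁸]^(1/4) = (1.79×10¹¹)^(1/4) = 651 K.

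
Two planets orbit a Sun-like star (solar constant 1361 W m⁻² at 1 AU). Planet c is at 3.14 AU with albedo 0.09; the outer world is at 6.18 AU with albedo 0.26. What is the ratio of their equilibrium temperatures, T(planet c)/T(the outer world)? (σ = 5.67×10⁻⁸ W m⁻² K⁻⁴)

T_eq = [S₀(1−A)/(4σd²)]^(1/4), so T ∝ (1−A)^(1/4) / √d.
T₁ = [1361×0.91/(4×5.67×10⁻⁸×3.14²)]^(1/4) = 153.41 K.
T₂ = [1361×0.74/(4×5.67×10⁻⁸×6.18²)]^(1/4) = 103.84 K.

T₁/T₂ ≈ 1.477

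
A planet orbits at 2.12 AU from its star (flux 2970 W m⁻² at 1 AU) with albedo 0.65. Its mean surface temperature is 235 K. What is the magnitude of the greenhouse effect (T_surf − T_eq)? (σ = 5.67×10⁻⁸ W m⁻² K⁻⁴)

ΔT ≈ 56.3 K

S = 2970/2.12² = 660.8 W m⁻².
T_eq = [S(1−A)/(4σ)]^(1/4) = [660.8×0.35/(4×5.67×10⁻⁸)]^(1/4) = 178.7 K.
ΔT = T_surf − T_eq = 235 − 178.7.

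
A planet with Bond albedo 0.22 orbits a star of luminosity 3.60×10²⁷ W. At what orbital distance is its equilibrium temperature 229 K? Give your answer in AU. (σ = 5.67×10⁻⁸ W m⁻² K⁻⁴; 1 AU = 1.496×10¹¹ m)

From T_eq⁴ = L(1−A)/(16πσd²): d = √[L(1−A)/(16πσT_eq⁴)].
d = √[3.60×10²⁷ × 0.78 / (16π × 5.67×10⁻⁸ × (229)⁴)] = 5.99×10¹¹ m = 4.00 AU.

d ≈ 4.00 AU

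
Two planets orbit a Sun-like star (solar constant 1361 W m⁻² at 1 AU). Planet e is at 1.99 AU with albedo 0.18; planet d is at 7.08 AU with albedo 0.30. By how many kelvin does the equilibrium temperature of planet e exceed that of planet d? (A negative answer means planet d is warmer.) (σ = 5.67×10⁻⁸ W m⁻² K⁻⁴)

ΔT ≈ 92.1 K

T_eq = [S₀(1−A)/(4σd²)]^(1/4), so T ∝ (1−A)^(1/4) / √d.
T₁ = [1361×0.82/(4×5.67×10⁻⁸×1.99²)]^(1/4) = 187.75 K.
T₂ = [1361×0.70/(4×5.67×10⁻⁸×7.08²)]^(1/4) = 95.68 K.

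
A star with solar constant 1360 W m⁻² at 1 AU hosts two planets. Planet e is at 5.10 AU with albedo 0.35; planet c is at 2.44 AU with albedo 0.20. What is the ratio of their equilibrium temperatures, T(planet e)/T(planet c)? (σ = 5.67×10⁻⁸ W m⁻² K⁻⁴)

T₁/T₂ ≈ 0.657

T_eq = [S₀(1−A)/(4σd²)]^(1/4), so T ∝ (1−A)^(1/4) / √d.
T₁ = [1360×0.65/(4×5.67×10⁻⁸×5.10²)]^(1/4) = 110.64 K.
T₂ = [1360×0.80/(4×5.67×10⁻⁸×2.44²)]^(1/4) = 168.48 K.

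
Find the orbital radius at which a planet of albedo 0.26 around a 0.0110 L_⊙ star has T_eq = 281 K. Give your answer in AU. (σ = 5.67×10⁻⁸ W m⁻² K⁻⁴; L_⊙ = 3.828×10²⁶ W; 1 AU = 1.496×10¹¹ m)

L = 0.0110 × 3.828×10²⁶ = 4.21×10²⁴ W.
From T_eq⁴ = L(1−A)/(16πσd²): d = √[L(1−A)/(16πσT_eq⁴)].
d = √[4.21×10²⁴ × 0.74 / (16π × 5.67×10⁻⁸ × (281)⁴)] = 1.32×10¹⁰ m = 0.0885 AU.

d ≈ 0.0885 AU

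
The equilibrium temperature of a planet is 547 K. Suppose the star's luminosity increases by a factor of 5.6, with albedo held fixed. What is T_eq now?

T_eq ≈ 841 K

T_eq ∝ L^(1/4) · d^(−1/2).
T′ = 547 × 5.6^(1/4) = 841 K.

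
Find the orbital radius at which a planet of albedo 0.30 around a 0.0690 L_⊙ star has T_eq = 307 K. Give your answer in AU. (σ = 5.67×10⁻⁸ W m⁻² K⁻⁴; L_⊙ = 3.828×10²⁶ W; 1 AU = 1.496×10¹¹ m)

L = 0.0690 × 3.828×10²⁶ = 2.64×10²⁵ W.
From T_eq⁴ = L(1−A)/(16πσd²): d = √[L(1−A)/(16πσT_eq⁴)].
d = √[2.64×10²⁵ × 0.70 / (16π × 5.67×10⁻⁸ × (307)⁴)] = 2.70×10¹⁰ m = 0.181 AU.

d ≈ 0.181 AU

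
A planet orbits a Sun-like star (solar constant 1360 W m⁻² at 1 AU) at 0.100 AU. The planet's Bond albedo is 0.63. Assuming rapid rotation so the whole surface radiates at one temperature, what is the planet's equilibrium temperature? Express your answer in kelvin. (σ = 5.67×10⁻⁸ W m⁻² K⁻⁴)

T_eq ≈ 686 K

Flux at 0.100 AU: S = 1360/0.100² = 1.36×10⁵ W m⁻².
Energy balance: absorbed = emitted ⇒ πR²·S(1−A) = 4πR²·σT_eq⁴, so T_eq⁴ = S(1−A)/(4σ).
T_eq = [1.36×10⁵ × 0.37 / (4 × 5.67×10⁻⁸)]^(1/4) = (2.22×10¹¹)^(1/4) = 686 K.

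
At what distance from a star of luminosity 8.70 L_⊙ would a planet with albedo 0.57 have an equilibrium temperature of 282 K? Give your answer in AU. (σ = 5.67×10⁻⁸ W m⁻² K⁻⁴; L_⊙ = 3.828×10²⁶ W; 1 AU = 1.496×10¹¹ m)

L = 8.70 × 3.828×10²⁶ = 3.33×10²⁷ W.
From T_eq⁴ = L(1−A)/(16πσd²): d = √[L(1−A)/(16πσT_eq⁴)].
d = √[3.33×10²⁷ × 0.43 / (16π × 5.67×10⁻⁸ × (282)⁴)] = 2.82×10¹¹ m = 1.88 AU.

d ≈ 1.88 AU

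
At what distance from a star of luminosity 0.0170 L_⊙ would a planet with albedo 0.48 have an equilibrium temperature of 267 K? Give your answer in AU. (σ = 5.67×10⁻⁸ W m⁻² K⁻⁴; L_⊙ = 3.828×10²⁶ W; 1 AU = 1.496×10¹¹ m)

d ≈ 0.102 AU

L = 0.0170 × 3.828×10²⁶ = 6.51×10²⁴ W.
From T_eq⁴ = L(1−A)/(16πσd²): d = √[L(1−A)/(16πσT_eq⁴)].
d = √[6.51×10²⁴ × 0.52 / (16π × 5.67×10⁻⁸ × (267)⁴)] = 1.53×10¹⁰ m = 0.102 AU.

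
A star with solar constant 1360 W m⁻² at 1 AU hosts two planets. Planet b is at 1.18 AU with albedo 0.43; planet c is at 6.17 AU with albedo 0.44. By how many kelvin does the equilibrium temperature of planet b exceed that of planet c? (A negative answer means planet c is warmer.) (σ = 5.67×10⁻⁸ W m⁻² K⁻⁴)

T_eq = [S₀(1−A)/(4σd²)]^(1/4), so T ∝ (1−A)^(1/4) / √d.
T₁ = [1360×0.57/(4×5.67×10⁻⁸×1.18²)]^(1/4) = 222.59 K.
T₂ = [1360×0.56/(4×5.67×10⁻⁸×6.17²)]^(1/4) = 96.91 K.

ΔT ≈ 125.7 K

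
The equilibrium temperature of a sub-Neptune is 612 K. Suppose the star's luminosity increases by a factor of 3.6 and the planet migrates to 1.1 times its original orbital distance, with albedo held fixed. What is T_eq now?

T_eq ≈ 804 K

T_eq ∝ L^(1/4) · d^(−1/2).
T′ = 612 × 3.6^(1/4) / 1.1^(1/2) = 804 K.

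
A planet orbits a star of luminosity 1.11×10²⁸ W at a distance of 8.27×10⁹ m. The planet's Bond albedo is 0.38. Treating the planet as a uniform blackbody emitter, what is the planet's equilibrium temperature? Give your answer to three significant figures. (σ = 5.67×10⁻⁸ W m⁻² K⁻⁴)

Flux: S = L/(4πd²) = 1.11×10²⁸/(4π×(8.27×10⁹)²) = 1.29×10⁷ W m⁻².
Energy balance: absorbed = emitted ⇒ πR²·S(1−A) = 4πR²·σT_eq⁴, so T_eq⁴ = S(1−A)/(4σ).
T_eq = [1.29×10⁷ × 0.62 / (4 × 5.67×10⁻⁸)]^(1/4) = (3.53×10¹³)^(1/4) = 2440 K.

T_eq ≈ 2440 K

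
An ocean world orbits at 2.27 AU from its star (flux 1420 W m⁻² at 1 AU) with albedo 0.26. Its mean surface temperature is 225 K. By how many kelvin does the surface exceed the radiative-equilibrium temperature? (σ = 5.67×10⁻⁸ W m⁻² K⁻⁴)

ΔT ≈ 51.8 K

S = 1420/2.27² = 275.6 W m⁻².
T_eq = [S(1−A)/(4σ)]^(1/4) = [275.6×0.74/(4×5.67×10⁻⁸)]^(1/4) = 173.2 K.
ΔT = T_surf − T_eq = 225 − 173.2.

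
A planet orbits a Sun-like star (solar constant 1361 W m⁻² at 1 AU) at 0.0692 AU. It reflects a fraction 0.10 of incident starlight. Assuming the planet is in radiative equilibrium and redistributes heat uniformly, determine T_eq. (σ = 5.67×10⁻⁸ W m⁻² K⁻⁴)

T_eq ≈ 1030 K

Flux at 0.0692 AU: S = 1361/0.0692² = 2.84×10⁵ W m⁻².
Energy balance: absorbed = emitted ⇒ πR²·S(1−A) = 4πR²·σT_eq⁴, so T_eq⁴ = S(1−A)/(4σ).
T_eq = [2.84×10⁵ × 0.90 / (4 × 5.67×10⁻⁸)]^(1/4) = (1.13×10¹²)^(1/4) = 1030 K.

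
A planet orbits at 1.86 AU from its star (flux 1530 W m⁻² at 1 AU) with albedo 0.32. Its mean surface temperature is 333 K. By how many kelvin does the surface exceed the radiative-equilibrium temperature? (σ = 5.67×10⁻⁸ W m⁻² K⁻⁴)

ΔT ≈ 142.2 K

S = 1530/1.86² = 442.2 W m⁻².
T_eq = [S(1−A)/(4σ)]^(1/4) = [442.2×0.68/(4×5.67×10⁻⁸)]^(1/4) = 190.8 K.
ΔT = T_surf − T_eq = 333 − 190.8.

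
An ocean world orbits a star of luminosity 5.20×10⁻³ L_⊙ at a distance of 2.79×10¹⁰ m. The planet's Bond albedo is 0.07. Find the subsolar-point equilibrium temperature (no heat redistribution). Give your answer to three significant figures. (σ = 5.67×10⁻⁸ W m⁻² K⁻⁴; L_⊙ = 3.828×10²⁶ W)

T_ss ≈ 240 K

L = 5.20×10⁻³ × 3.828×10²⁶ = 1.99×10²⁴ W.
Flux: S = L/(4πd²) = 1.99×10²⁴/(4π×(2.79×10¹⁰)²) = 203 W m⁻².
At the subsolar point the surface absorbs S(1−A) and emits σT⁴ per unit area — no factor of 4, since only the local patch is in balance.
T = [203 × 0.93 / 5.67×10⁻⁸]^(1/4) = (3.34×10⁹)^(1/4) = 240 K.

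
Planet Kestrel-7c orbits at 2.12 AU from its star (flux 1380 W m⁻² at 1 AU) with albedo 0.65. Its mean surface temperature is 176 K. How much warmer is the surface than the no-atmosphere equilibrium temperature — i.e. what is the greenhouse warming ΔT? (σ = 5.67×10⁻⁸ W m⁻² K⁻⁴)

S = 1380/2.12² = 307.0 W m⁻².
T_eq = [S(1−A)/(4σ)]^(1/4) = [307.0×0.35/(4×5.67×10⁻⁸)]^(1/4) = 147.5 K.
ΔT = T_surf − T_eq = 176 − 147.5.

ΔT ≈ 28.5 K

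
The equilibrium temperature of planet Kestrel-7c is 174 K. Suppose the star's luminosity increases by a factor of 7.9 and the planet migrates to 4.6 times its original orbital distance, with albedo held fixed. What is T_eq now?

T_eq ∝ L^(1/4) · d^(−1/2).
T′ = 174 × 7.9^(1/4) / 4.6^(1/2) = 136 K.

T_eq ≈ 136 K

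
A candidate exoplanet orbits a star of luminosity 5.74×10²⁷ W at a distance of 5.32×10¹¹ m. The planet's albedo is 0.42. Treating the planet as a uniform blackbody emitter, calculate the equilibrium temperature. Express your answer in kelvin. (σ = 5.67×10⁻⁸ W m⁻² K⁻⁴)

Flux: S = L/(4πd²) = 5.74×10²⁷/(4π×(5.32×10¹¹)²) = 1610 W m⁻².
Energy balance: absorbed = emitted ⇒ πR²·S(1−A) = 4πR²·σT_eq⁴, so T_eq⁴ = S(1−A)/(4σ).
T_eq = [1610 × 0.58 / (4 × 5.67×10⁻⁸)]^(1/4) = (4.13×10⁹)^(1/4) = 253 K.

T_eq ≈ 253 K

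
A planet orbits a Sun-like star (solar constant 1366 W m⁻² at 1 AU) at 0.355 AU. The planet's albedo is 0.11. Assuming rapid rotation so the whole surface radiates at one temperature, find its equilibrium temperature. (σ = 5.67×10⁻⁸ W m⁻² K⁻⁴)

T_eq ≈ 454 K

Flux at 0.355 AU: S = 1366/0.355² = 1.08×10⁴ W m⁻².
Energy balance: absorbed = emitted ⇒ πR²·S(1−A) = 4πR²·σT_eq⁴, so T_eq⁴ = S(1−A)/(4σ).
T_eq = [1.08×10⁴ × 0.89 / (4 × 5.67×10⁻⁸)]^(1/4) = (4.25×10¹⁰)^(1/4) = 454 K.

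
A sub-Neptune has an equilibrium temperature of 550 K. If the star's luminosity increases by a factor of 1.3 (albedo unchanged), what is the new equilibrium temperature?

T_eq ≈ 587 K

T_eq ∝ L^(1/4) · d^(−1/2).
T′ = 550 × 1.3^(1/4) = 587 K.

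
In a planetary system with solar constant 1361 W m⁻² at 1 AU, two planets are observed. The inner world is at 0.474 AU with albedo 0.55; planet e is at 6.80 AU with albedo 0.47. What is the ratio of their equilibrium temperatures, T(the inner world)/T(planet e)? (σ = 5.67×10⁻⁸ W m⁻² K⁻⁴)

T_eq = [S₀(1−A)/(4σd²)]^(1/4), so T ∝ (1−A)^(1/4) / √d.
T₁ = [1361×0.45/(4×5.67×10⁻⁸×0.474²)]^(1/4) = 331.11 K.
T₂ = [1361×0.53/(4×5.67×10⁻⁸×6.80²)]^(1/4) = 91.07 K.

T₁/T₂ ≈ 3.636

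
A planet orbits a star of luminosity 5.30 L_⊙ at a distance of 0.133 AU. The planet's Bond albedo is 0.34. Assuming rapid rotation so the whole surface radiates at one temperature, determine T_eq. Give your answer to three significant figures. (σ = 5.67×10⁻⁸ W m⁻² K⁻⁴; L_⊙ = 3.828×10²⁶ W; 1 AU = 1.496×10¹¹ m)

d = 0.133 AU = 1.99×10¹⁰ m.
L = 5.30 × 3.828×10²⁶ = 2.03×10²⁷ W.
Flux: S = L/(4πd²) = 2.03×10²⁷/(4π×(1.99×10¹⁰)²) = 4.08×10⁵ W m⁻².
Energy balance: absorbed = emitted ⇒ πR²·S(1−A) = 4πR²·σT_eq⁴, so T_eq⁴ = S(1−A)/(4σ).
T_eq = [4.08×10⁵ × 0.66 / (4 × 5.67×10⁻⁸)]^(1/4) = (1.19×10¹²)^(1/4) = 1040 K.

T_eq ≈ 1040 K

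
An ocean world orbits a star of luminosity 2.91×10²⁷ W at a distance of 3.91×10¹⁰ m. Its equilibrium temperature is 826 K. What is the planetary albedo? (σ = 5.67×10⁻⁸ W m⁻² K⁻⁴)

Flux: S = L/(4πd²) = 2.91×10²⁷/(4π×(3.91×10¹⁰)²) = 1.51×10⁵ W m⁻².
From T_eq⁴ = S(1−A)/(4σ): 1−A = 4σT_eq⁴/S.
1−A = 4 × 5.67×10⁻⁸ × (826)⁴ / 1.51×10⁵ = 0.697.

A ≈ 0.30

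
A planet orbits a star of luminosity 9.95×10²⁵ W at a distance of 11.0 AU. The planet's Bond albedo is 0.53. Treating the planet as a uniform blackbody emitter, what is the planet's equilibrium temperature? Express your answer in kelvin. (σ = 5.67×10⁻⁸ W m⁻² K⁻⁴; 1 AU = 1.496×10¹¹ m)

d = 11.0 AU = 1.65×10¹² m.
Flux: S = L/(4πd²) = 9.95×10²⁵/(4π×(1.65×10¹²)²) = 2.92 W m⁻².
Energy balance: absorbed = emitted ⇒ πR²·S(1−A) = 4πR²·σT_eq⁴, so T_eq⁴ = S(1−A)/(4σ).
T_eq = [2.92 × 0.47 / (4 × 5.67×10⁻⁸)]^(1/4) = (6.06×10⁶)^(1/4) = 49.6 K.

T_eq ≈ 49.6 K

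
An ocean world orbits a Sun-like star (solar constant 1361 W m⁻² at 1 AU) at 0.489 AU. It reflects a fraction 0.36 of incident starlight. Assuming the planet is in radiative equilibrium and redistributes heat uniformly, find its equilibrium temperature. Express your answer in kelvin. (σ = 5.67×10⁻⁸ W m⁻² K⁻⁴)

Flux at 0.489 AU: S = 1361/0.489² = 5690 W m⁻².
Energy balance: absorbed = emitted ⇒ πR²·S(1−A) = 4πR²·σT_eq⁴, so T_eq⁴ = S(1−A)/(4σ).
T_eq = [5690 × 0.64 / (4 × 5.67×10⁻⁸)]^(1/4) = (1.61×10¹⁰)^(1/4) = 356 K.

T_eq ≈ 356 K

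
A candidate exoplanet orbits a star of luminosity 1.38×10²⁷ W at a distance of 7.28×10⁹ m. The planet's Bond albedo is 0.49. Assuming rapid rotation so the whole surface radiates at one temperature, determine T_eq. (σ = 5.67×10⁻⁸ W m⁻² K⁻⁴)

Flux: S = L/(4πd²) = 1.38×10²⁷/(4π×(7.28×10⁹)²) = 2.07×10⁶ W m⁻².
Energy balance: absorbed = emitted ⇒ πR²·S(1−A) = 4πR²·σT_eq⁴, so T_eq⁴ = S(1−A)/(4σ).
T_eq = [2.07×10⁶ × 0.51 / (4 × 5.67×10⁻⁸)]^(1/4) = (4.66×10¹²)^(1/4) = 1470 K.

T_eq ≈ 1470 K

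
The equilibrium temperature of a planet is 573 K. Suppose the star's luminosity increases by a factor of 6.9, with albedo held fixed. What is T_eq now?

T_eq ≈ 929 K

T_eq ∝ L^(1/4) · d^(−1/2).
T′ = 573 × 6.9^(1/4) = 929 K.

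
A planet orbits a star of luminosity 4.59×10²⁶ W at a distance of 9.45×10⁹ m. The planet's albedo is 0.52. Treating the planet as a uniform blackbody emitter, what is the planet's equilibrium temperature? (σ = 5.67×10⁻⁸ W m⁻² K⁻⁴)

T_eq ≈ 965 K

Flux: S = L/(4πd²) = 4.59×10²⁶/(4π×(9.45×10⁹)²) = 4.09×10⁵ W m⁻².
Energy balance: absorbed = emitted ⇒ πR²·S(1−A) = 4πR²·σT_eq⁴, so T_eq⁴ = S(1−A)/(4σ).
T_eq = [4.09×10⁵ × 0.48 / (4 × 5.67×10⁻⁸)]^(1/4) = (8.66×10¹¹)^(1/4) = 965 K.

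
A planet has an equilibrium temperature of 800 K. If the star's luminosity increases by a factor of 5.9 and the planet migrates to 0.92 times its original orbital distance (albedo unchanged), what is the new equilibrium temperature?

T_eq ∝ L^(1/4) · d^(−1/2).
T′ = 800 × 5.9^(1/4) / 0.92^(1/2) = 1300 K.

T_eq ≈ 1300 K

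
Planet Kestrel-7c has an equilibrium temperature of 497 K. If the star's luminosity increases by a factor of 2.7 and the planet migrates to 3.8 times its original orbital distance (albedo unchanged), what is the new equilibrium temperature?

T_eq ∝ L^(1/4) · d^(−1/2).
T′ = 497 × 2.7^(1/4) / 3.8^(1/2) = 327 K.

T_eq ≈ 327 K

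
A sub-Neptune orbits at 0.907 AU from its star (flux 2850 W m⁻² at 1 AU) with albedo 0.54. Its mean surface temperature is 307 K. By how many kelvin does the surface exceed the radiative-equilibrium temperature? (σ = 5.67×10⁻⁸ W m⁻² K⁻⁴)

S = 2850/0.907² = 3464 W m⁻².
T_eq = [S(1−A)/(4σ)]^(1/4) = [3464×0.46/(4×5.67×10⁻⁸)]^(1/4) = 289.5 K.
ΔT = T_surf − T_eq = 307 − 289.5.

ΔT ≈ 17.5 K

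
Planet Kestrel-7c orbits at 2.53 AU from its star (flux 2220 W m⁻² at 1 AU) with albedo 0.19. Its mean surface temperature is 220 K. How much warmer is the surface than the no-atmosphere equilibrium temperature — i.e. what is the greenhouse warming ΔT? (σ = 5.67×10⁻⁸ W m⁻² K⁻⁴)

ΔT ≈ 32.4 K

S = 2220/2.53² = 346.8 W m⁻².
T_eq = [S(1−A)/(4σ)]^(1/4) = [346.8×0.81/(4×5.67×10⁻⁸)]^(1/4) = 187.6 K.
ΔT = T_surf − T_eq = 220 − 187.6.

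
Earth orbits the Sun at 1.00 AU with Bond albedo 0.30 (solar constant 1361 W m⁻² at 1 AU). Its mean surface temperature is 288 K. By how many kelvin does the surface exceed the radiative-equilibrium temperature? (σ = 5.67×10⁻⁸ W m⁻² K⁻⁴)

S = 1361/1.00² = 1361 W m⁻².
T_eq = [S(1−A)/(4σ)]^(1/4) = [1361×0.70/(4×5.67×10⁻⁸)]^(1/4) = 254.6 K.
ΔT = T_surf − T_eq = 288 − 254.6.

ΔT ≈ 33.4 K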